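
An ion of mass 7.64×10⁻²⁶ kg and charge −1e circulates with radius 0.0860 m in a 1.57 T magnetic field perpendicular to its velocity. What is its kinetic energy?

KE ≈ 3.06×10⁻¹⁵ J

v = |q|Br/m, then KE = ½mv² = (qBr)²/(2m).
v = (1.602×10⁻¹⁹)(1.57)(0.0860)/7.64×10⁻²⁶ ≈ 2.831×10⁵ m/s.
KE = ½(7.64×10⁻²⁶)(2.831×10⁵)² ≈ 3.06×10⁻¹⁵ J.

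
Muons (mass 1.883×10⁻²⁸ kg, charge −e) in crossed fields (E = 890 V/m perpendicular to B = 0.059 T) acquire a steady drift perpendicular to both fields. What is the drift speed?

v_d ≈ 1.5×10⁴ m/s

In crossed fields the guiding centre drifts at v_d = |E×B|/B² = E/B, independent of charge and mass.
v_d = 890/0.059 = 1.5×10⁴ m/s.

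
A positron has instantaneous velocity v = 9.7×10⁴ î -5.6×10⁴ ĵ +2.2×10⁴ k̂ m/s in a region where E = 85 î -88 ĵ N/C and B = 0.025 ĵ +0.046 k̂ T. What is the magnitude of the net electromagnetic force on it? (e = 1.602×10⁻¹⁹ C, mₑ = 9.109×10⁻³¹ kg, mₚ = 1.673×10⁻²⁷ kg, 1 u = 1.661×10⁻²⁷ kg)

v×B = (-3130, -4460, 2420) N/C.
E + v×B = (-3040, -4550, 2420) N/C.
F = q(E + v×B) = (1.602×10⁻¹⁹ C)·(-3040, -4550, 2420) = (-4.87×10⁻¹⁶, -7.29×10⁻¹⁶, 3.88×10⁻¹⁶) N.
|F| = 9.59×10⁻¹⁶ N.

|F| ≈ 9.59×10⁻¹⁶ N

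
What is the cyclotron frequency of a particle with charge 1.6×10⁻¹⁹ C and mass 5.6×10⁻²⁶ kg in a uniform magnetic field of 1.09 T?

f = |q|B/(2πm).
f = (1.6×10⁻¹⁹)(1.09)/(2π·5.6×10⁻²⁶) ≈ 4.96×10⁵ Hz.

f ≈ 4.96×10⁵ Hz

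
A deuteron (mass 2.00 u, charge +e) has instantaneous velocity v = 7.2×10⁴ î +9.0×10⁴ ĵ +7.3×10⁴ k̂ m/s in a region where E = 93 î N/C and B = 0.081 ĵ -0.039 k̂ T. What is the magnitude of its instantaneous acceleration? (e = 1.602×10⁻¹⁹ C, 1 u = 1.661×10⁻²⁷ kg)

|a| ≈ 5.48×10¹¹ m/s²

v×B = (-9420, 2810, 5830) N/C.
E + v×B = (-9330, 2810, 5830) N/C.
F = q(E + v×B) = (1.602×10⁻¹⁹ C)·(-9330, 2810, 5830) = (-1.49×10⁻¹⁵, 4.50×10⁻¹⁶, 9.34×10⁻¹⁶) N.
|a| = |F|/m = 1.819×10⁻¹⁵/3.322×10⁻²⁷ ≈ 5.48×10¹¹ m/s².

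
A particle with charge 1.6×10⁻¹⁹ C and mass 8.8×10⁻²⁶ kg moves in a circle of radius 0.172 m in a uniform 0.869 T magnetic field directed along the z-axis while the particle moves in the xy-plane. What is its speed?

v ≈ 2.72×10⁵ m/s

From |q|vB = mv²/r, v = |q|Br/m.
v = (1.6×10⁻¹⁹)(0.869)(0.172)/8.8×10⁻²⁶ ≈ 2.72×10⁵ m/s.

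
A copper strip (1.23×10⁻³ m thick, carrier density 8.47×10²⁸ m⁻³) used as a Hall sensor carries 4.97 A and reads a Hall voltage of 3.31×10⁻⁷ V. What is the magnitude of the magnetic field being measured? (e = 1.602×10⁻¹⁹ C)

B ≈ 1.11 T

From V_H = IB/(n e t), B = V_H n e t / I.
B = (3.31×10⁻⁷)(8.47×10²⁸)(1.602×10⁻¹⁹)(1.23×10⁻³)/4.97 ≈ 1.11 T.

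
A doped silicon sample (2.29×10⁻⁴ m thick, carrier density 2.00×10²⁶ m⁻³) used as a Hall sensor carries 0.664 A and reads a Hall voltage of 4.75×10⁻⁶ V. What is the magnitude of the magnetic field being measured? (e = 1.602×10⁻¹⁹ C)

B ≈ 0.0525 T

From V_H = IB/(n e t), B = V_H n e t / I.
B = (4.75×10⁻⁶)(2.00×10²⁶)(1.602×10⁻¹⁹)(2.29×10⁻⁴)/0.664 ≈ 0.0525 T.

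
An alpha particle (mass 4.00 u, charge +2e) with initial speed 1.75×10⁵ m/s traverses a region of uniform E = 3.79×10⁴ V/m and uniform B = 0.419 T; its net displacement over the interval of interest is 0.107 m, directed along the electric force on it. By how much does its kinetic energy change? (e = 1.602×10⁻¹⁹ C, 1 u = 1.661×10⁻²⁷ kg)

ΔKE ≈ 1.30×10⁻¹⁵ J

The magnetic force is always ⟂ v and does no work; only the electric force changes KE.
ΔKE = F_E · d = |q|E d = (3.204×10⁻¹⁹)(3.79×10⁴)(0.107) ≈ 1.30×10⁻¹⁵ J.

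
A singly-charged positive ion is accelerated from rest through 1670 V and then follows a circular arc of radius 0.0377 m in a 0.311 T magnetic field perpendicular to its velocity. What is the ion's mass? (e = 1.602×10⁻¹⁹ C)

Combine |q|V = ½mv² and r = mv/(|q|B): eliminate v to get m = qB²r²/(2V).
m = (1.602×10⁻¹⁹)(0.311)²(0.0377)²/(2·1670) ≈ 6.59×10⁻²⁷ kg.

m ≈ 6.59×10⁻²⁷ kg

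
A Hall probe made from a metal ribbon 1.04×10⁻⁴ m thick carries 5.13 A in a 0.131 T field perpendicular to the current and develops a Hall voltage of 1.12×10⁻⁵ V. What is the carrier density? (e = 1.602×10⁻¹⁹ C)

n ≈ 3.60×10²⁷ m⁻³

From V_H = IB/(n e t), n = IB/(V_H e t).
n = (5.13)(0.131)/((1.12×10⁻⁵)(1.602×10⁻¹⁹)(1.04×10⁻⁴)) ≈ 3.60×10²⁷ m⁻³.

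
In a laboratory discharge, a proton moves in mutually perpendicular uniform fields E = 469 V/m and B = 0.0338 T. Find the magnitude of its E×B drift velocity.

v_d ≈ 1.39×10⁴ m/s

The steady drift has the magnetic force balancing the electric force, so v_d = E/B.
v_d = 469/0.0338 = 1.39×10⁴ m/s.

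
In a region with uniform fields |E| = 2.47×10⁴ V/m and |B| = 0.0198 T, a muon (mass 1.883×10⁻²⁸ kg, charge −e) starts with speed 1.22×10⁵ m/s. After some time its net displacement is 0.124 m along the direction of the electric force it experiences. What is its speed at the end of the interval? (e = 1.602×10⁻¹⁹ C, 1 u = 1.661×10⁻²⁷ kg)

B does no work; ΔKE = |q|E d.
½mv_f² = ½mv₀² + |q|Ed = ½(1.883×10⁻²⁸)(1.22×10⁵)² + (1.602×10⁻¹⁹)(2.47×10⁴)(0.124) ≈ 1.401×10⁻¹⁸ J + 4.907×10⁻¹⁶ J ≈ 4.921×10⁻¹⁶ J.
v_f = √(2·4.921×10⁻¹⁶/1.883×10⁻²⁸) ≈ 2.29×10⁶ m/s.

v_f ≈ 2.29×10⁶ m/s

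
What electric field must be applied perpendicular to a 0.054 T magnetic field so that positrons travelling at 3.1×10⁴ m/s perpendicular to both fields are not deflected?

E = 1700 V/m

For straight-line motion qE = qvB, so E = vB.
E = 3.1×10⁴ × 0.054 = 1700 V/m.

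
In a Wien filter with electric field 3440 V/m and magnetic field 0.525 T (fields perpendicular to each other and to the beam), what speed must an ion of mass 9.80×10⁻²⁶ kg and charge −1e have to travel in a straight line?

Straight-line motion ⇒ electric and magnetic forces cancel, so E = vB.
v = E/B = 3440/0.525 = 6550 m/s.

v = 6550 m/s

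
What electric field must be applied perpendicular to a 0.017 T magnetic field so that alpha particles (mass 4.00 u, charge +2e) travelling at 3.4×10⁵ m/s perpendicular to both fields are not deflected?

For straight-line motion qE = qvB, so E = vB.
E = 3.4×10⁵ × 0.017 = 5800 V/m.

E = 5800 V/m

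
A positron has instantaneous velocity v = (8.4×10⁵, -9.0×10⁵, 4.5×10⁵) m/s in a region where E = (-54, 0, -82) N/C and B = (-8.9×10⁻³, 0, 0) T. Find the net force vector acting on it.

v×B = (0, -4000, -8010) N/C.
E + v×B = (-54.0, -4000, -8090) N/C.
F = q(E + v×B) = (1.602×10⁻¹⁹ C)·(-54.0, -4000, -8090) = (-8.65×10⁻¹⁸, -6.42×10⁻¹⁶, -1.30×10⁻¹⁵) N.

F ≈ (-8.65×10⁻¹⁸, -6.42×10⁻¹⁶, -1.30×10⁻¹⁵) N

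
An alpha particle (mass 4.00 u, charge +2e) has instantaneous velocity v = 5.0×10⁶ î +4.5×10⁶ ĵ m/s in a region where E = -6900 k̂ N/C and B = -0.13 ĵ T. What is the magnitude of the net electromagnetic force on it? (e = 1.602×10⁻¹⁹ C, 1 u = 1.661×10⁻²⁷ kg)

|F| ≈ 2.10×10⁻¹³ N

v×B = (0, 0, -6.50×10⁵) N/C.
E + v×B = (0, 0, -6.57×10⁵) N/C.
F = q(E + v×B) = (3.204×10⁻¹⁹ C)·(0, 0, -6.57×10⁵) = (0, 0, -2.10×10⁻¹³) N.
|F| = 2.10×10⁻¹³ N.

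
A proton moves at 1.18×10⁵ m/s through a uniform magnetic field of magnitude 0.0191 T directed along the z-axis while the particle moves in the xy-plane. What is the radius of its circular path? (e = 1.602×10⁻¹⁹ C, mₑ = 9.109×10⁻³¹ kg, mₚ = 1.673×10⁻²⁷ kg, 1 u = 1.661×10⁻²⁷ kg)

r ≈ 0.0645 m

The magnetic force provides the centripetal force: |q|vB = mv²/r.
r = mv/(|q|B) = (1.673×10⁻²⁷)(1.18×10⁵)/((1.602×10⁻¹⁹)(0.0191)) ≈ 0.0645 m.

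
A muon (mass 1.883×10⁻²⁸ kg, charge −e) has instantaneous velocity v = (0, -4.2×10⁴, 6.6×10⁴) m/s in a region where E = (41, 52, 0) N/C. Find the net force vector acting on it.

Only an electric field acts, so F = qE = (−1.602×10⁻¹⁹ C)·(41.0, 52.0, 0) = (-6.57×10⁻¹⁸, -8.33×10⁻¹⁸, 0) N.

F ≈ (-6.57×10⁻¹⁸, -8.33×10⁻¹⁸, 0) N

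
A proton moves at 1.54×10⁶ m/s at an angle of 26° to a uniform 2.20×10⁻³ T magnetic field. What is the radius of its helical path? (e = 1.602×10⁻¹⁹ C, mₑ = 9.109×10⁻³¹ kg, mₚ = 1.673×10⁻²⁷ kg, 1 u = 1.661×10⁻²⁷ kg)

r ≈ 3.20 m

v⊥ = v sinθ = 1.54×10⁶·sin26° ≈ 6.751×10⁵ m/s.
r = m v⊥/(|q|B) = (1.673×10⁻²⁷)(6.751×10⁵)/((1.602×10⁻¹⁹)(2.20×10⁻³)) ≈ 3.20 m.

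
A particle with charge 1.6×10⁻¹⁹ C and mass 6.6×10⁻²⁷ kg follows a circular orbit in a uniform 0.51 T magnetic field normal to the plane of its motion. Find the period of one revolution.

T ≈ 5.1×10⁻⁷ s

The cyclotron period depends only on m, q, B: T = 2πm/(|q|B).
T = 2π(6.6×10⁻²⁷)/((1.6×10⁻¹⁹)(0.51)) ≈ 5.1×10⁻⁷ s.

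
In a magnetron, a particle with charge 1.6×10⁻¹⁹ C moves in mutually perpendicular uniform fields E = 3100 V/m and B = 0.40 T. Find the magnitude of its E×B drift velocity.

The steady drift has the magnetic force balancing the electric force, so v_d = E/B.
v_d = 3100/0.40 = 7800 m/s.

v_d ≈ 7800 m/s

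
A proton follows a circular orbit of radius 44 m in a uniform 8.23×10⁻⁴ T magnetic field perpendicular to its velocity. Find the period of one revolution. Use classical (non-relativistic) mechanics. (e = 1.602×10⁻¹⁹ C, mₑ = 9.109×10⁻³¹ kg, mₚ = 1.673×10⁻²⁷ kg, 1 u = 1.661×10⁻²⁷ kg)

T ≈ 7.97×10⁻⁵ s

The cyclotron period depends only on m, q, B: T = 2πm/(|q|B).
T = 2π(1.673×10⁻²⁷)/((1.602×10⁻¹⁹)(8.23×10⁻⁴)) ≈ 7.97×10⁻⁵ s.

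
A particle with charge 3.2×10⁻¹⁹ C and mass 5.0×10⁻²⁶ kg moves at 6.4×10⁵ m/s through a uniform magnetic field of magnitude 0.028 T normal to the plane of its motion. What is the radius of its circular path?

The magnetic force provides the centripetal force: |q|vB = mv²/r.
r = mv/(|q|B) = (5.0×10⁻²⁶)(6.4×10⁵)/((3.2×10⁻¹⁹)(0.028)) ≈ 3.6 m.

r ≈ 3.6 m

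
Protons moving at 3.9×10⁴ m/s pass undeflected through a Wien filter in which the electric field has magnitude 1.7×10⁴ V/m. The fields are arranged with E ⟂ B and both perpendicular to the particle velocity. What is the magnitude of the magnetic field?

B = 0.44 T

Balance of forces in the selector: qE = qvB ⇒ B = E/v.
B = 1.7×10⁴/3.9×10⁴ = 0.44 T.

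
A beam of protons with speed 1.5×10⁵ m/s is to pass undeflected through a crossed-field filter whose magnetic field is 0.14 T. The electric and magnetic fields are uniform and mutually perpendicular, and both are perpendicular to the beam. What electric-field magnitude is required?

E = 2.1×10⁴ V/m

For straight-line motion qE = qvB, so E = vB.
E = 1.5×10⁵ × 0.14 = 2.1×10⁴ V/m.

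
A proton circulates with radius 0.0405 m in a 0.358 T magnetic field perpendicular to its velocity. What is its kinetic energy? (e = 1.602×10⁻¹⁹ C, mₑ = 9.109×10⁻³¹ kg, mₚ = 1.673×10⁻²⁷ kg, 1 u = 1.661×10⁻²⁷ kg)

v = |q|Br/m, then KE = ½mv² = (qBr)²/(2m).
v = (1.602×10⁻¹⁹)(0.358)(0.0405)/1.673×10⁻²⁷ ≈ 1.388×10⁶ m/s.
KE = ½(1.673×10⁻²⁷)(1.388×10⁶)² ≈ 1.61×10⁻¹⁵ J = 1.01×10⁴ eV.

KE ≈ 1.01×10⁴ eV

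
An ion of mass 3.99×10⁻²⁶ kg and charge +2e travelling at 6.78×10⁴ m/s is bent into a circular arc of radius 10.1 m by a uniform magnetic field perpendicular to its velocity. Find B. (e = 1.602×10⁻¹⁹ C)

B ≈ 8.36×10⁻⁴ T

From |q|vB = mv²/r, B = mv/(|q|r).
B = (3.99×10⁻²⁶)(6.78×10⁴)/((3.204×10⁻¹⁹)(10.1)) ≈ 8.36×10⁻⁴ T.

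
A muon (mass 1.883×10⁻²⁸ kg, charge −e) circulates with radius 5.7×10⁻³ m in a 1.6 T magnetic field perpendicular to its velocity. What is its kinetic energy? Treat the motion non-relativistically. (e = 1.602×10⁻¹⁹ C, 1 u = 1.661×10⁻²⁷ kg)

KE ≈ 5.7×10⁻¹⁵ J

v = |q|Br/m, then KE = ½mv² = (qBr)²/(2m).
v = (1.602×10⁻¹⁹)(1.6)(5.7×10⁻³)/1.883×10⁻²⁸ ≈ 7.759×10⁶ m/s.
KE = ½(1.883×10⁻²⁸)(7.759×10⁶)² ≈ 5.7×10⁻¹⁵ J.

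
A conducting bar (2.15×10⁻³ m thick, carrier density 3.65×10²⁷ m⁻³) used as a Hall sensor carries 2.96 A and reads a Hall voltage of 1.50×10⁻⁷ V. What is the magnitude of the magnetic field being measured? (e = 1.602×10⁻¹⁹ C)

B ≈ 0.0637 T

From V_H = IB/(n e t), B = V_H n e t / I.
B = (1.50×10⁻⁷)(3.65×10²⁷)(1.602×10⁻¹⁹)(2.15×10⁻³)/2.96 ≈ 0.0637 T.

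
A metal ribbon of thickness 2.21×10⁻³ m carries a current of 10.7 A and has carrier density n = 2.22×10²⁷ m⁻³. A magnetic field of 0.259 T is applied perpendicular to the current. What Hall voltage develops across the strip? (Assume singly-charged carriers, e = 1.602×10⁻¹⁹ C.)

V_H ≈ 3.53×10⁻⁶ V

V_H = IB/(n e t).
V_H = (10.7)(0.259)/((2.22×10²⁷)(1.602×10⁻¹⁹)(2.21×10⁻³)) ≈ 3.53×10⁻⁶ V.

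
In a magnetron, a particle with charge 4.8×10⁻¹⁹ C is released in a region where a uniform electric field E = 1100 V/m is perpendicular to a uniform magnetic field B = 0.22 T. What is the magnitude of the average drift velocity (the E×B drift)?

v_d ≈ 5000 m/s

In crossed fields the guiding centre drifts at v_d = |E×B|/B² = E/B, independent of charge and mass.
v_d = 1100/0.22 = 5000 m/s.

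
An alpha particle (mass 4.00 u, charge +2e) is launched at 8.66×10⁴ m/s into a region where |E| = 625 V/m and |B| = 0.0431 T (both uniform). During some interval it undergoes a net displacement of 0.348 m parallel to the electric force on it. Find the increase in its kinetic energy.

The magnetic force is always ⟂ v and does no work; only the electric force changes KE.
ΔKE = F_E · d = |q|E d = (3.204×10⁻¹⁹)(625)(0.348) ≈ 6.97×10⁻¹⁷ J.

ΔKE ≈ 6.97×10⁻¹⁷ J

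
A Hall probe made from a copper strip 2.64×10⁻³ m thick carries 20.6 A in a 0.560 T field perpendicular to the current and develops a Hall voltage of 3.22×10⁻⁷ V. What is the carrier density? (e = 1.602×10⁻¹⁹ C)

From V_H = IB/(n e t), n = IB/(V_H e t).
n = (20.6)(0.560)/((3.22×10⁻⁷)(1.602×10⁻¹⁹)(2.64×10⁻³)) ≈ 8.47×10²⁸ m⁻³.

n ≈ 8.47×10²⁸ m⁻³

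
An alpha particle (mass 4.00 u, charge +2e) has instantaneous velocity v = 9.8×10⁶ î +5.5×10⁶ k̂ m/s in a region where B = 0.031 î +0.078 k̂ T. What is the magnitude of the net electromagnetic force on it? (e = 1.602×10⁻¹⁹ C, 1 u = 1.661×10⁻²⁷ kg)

v×B = (0, -5.94×10⁵, 0) N/C.
F = q v×B = (3.204×10⁻¹⁹ C)·(0, -5.94×10⁵, 0) = (0, -1.90×10⁻¹³, 0) N.
|F| = 1.90×10⁻¹³ N.

|F| ≈ 1.90×10⁻¹³ N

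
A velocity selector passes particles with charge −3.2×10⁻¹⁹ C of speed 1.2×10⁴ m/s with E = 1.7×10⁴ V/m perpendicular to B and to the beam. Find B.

B = 1.4 T

Balance of forces in the selector: qE = qvB ⇒ B = E/v.
B = 1.7×10⁴/1.2×10⁴ = 1.4 T.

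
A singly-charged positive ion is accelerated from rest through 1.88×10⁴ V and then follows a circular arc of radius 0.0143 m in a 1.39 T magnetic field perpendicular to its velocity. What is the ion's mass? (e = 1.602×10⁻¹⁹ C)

Combine |q|V = ½mv² and r = mv/(|q|B): eliminate v to get m = qB²r²/(2V).
m = (1.602×10⁻¹⁹)(1.39)²(0.0143)²/(2·1.88×10⁴) ≈ 1.68×10⁻²⁷ kg.

m ≈ 1.68×10⁻²⁷ kg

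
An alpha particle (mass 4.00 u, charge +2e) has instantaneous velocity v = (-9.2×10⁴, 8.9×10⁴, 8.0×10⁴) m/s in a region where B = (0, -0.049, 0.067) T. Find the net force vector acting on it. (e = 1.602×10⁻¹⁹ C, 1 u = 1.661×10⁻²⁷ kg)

v×B = (9880, 6160, 4510) N/C.
F = q v×B = (3.204×10⁻¹⁹ C)·(9880, 6160, 4510) = (3.17×10⁻¹⁵, 1.97×10⁻¹⁵, 1.44×10⁻¹⁵) N.

F ≈ (3.17×10⁻¹⁵, 1.97×10⁻¹⁵, 1.44×10⁻¹⁵) N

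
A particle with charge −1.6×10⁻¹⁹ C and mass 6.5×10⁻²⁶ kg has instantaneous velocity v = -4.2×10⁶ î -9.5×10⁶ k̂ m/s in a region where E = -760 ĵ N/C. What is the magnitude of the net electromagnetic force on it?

|F| ≈ 1.22×10⁻¹⁶ N

Only an electric field acts, so F = qE = (−1.6×10⁻¹⁹ C)·(0, -760, 0) = (0, 1.22×10⁻¹⁶, 0) N.
|F| = 1.22×10⁻¹⁶ N.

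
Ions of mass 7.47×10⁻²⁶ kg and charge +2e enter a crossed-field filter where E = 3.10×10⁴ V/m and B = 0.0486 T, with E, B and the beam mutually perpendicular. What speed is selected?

v = 6.38×10⁵ m/s

Straight-line motion ⇒ electric and magnetic forces cancel, so E = vB.
v = E/B = 3.10×10⁴/0.0486 = 6.38×10⁵ m/s.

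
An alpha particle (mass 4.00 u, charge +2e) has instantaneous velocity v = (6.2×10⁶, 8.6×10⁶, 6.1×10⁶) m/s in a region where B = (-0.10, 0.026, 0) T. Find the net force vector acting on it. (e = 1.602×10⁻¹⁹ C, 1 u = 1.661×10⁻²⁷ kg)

v×B = (-1.59×10⁵, -6.10×10⁵, 1.02×10⁶) N/C.
F = q v×B = (3.204×10⁻¹⁹ C)·(-1.59×10⁵, -6.10×10⁵, 1.02×10⁶) = (-5.08×10⁻¹⁴, -1.95×10⁻¹³, 3.27×10⁻¹³) N.

F ≈ (-5.08×10⁻¹⁴, -1.95×10⁻¹³, 3.27×10⁻¹³) N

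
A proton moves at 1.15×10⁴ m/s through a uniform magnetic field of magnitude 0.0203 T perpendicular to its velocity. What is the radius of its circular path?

r ≈ 5.92×10⁻³ m

The magnetic force provides the centripetal force: |q|vB = mv²/r.
r = mv/(|q|B) = (1.673×10⁻²⁷)(1.15×10⁴)/((1.602×10⁻¹⁹)(0.0203)) ≈ 5.92×10⁻³ m.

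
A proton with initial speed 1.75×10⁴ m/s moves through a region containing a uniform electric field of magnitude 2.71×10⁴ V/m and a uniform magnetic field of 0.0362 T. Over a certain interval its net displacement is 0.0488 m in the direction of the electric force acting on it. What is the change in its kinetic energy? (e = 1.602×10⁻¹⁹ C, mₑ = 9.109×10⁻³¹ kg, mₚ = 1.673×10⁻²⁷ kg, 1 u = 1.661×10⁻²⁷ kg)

The magnetic force is always ⟂ v and does no work; only the electric force changes KE.
ΔKE = F_E · d = |q|E d = (1.602×10⁻¹⁹)(2.71×10⁴)(0.0488) ≈ 2.12×10⁻¹⁶ J.

ΔKE ≈ 2.12×10⁻¹⁶ J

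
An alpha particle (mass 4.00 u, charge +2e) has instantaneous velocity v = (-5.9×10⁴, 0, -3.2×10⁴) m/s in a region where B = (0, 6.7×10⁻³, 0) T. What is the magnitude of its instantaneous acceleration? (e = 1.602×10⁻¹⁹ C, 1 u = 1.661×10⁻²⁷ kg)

v×B = (214, 0, -395) N/C.
F = q v×B = (3.204×10⁻¹⁹ C)·(214, 0, -395) = (6.87×10⁻¹⁷, 0, -1.27×10⁻¹⁶) N.
|a| = |F|/m = 1.441×10⁻¹⁶/6.644×10⁻²⁷ ≈ 2.17×10¹⁰ m/s².

|a| ≈ 2.17×10¹⁰ m/s²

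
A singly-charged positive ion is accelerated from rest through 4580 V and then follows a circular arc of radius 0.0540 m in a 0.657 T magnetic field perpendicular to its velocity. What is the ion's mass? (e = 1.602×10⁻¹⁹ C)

Combine |q|V = ½mv² and r = mv/(|q|B): eliminate v to get m = qB²r²/(2V).
m = (1.602×10⁻¹⁹)(0.657)²(0.0540)²/(2·4580) ≈ 2.20×10⁻²⁶ kg.

m ≈ 2.20×10⁻²⁶ kg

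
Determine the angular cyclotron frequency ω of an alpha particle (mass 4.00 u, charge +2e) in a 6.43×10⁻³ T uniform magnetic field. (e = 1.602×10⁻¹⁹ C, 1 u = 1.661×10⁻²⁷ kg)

ω ≈ 3.10×10⁵ rad/s

ω = |q|B/m.
ω = (3.204×10⁻¹⁹)(6.43×10⁻³)/6.644×10⁻²⁷ ≈ 3.10×10⁵ rad/s.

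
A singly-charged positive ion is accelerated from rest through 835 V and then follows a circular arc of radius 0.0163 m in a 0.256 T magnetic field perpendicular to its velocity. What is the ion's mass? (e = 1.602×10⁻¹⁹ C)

m ≈ 1.67×10⁻²⁷ kg

Combine |q|V = ½mv² and r = mv/(|q|B): eliminate v to get m = qB²r²/(2V).
m = (1.602×10⁻¹⁹)(0.256)²(0.0163)²/(2·835) ≈ 1.67×10⁻²⁷ kg.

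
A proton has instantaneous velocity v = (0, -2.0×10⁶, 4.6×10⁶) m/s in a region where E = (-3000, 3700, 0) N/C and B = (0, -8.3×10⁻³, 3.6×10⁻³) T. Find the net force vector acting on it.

v×B = (3.10×10⁴, 0, 0) N/C.
E + v×B = (2.80×10⁴, 3700, 0) N/C.
F = q(E + v×B) = (1.602×10⁻¹⁹ C)·(2.80×10⁴, 3700, 0) = (4.48×10⁻¹⁵, 5.93×10⁻¹⁶, 0) N.

F ≈ (4.48×10⁻¹⁵, 5.93×10⁻¹⁶, 0) N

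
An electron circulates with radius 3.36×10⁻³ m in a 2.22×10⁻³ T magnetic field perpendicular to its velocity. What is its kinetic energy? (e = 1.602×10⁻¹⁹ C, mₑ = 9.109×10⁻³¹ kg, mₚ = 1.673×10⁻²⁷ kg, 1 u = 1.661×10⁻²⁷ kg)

KE ≈ 7.84×10⁻¹⁹ J

v = |q|Br/m, then KE = ½mv² = (qBr)²/(2m).
v = (1.602×10⁻¹⁹)(2.22×10⁻³)(3.36×10⁻³)/9.109×10⁻³¹ ≈ 1.312×10⁶ m/s.
KE = ½(9.109×10⁻³¹)(1.312×10⁶)² ≈ 7.84×10⁻¹⁹ J.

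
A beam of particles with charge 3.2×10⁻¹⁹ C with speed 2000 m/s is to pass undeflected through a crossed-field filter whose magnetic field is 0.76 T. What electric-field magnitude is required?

E = 1500 V/m

For straight-line motion qE = qvB, so E = vB.
E = 2000 × 0.76 = 1500 V/m.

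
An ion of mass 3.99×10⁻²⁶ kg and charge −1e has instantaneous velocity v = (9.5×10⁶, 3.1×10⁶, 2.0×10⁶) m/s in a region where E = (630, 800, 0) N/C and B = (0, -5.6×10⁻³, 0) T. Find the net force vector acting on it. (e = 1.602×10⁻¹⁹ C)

F ≈ (-1.90×10⁻¹⁵, -1.28×10⁻¹⁶, 8.52×10⁻¹⁵) N

v×B = (1.12×10⁴, 0, -5.32×10⁴) N/C.
E + v×B = (1.18×10⁴, 800, -5.32×10⁴) N/C.
F = q(E + v×B) = (−1.602×10⁻¹⁹ C)·(1.18×10⁴, 800, -5.32×10⁴) = (-1.90×10⁻¹⁵, -1.28×10⁻¹⁶, 8.52×10⁻¹⁵) N.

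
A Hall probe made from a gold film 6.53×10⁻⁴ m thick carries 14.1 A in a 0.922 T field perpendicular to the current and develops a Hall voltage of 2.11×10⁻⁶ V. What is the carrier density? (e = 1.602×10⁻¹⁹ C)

n ≈ 5.89×10²⁸ m⁻³

From V_H = IB/(n e t), n = IB/(V_H e t).
n = (14.1)(0.922)/((2.11×10⁻⁶)(1.602×10⁻¹⁹)(6.53×10⁻⁴)) ≈ 5.89×10²⁸ m⁻³.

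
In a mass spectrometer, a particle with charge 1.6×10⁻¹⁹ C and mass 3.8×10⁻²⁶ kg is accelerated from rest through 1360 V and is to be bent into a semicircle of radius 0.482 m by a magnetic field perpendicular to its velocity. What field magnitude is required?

v = √(2|q|V/m) = √(2·1.6×10⁻¹⁹·1360/3.8×10⁻²⁶) ≈ 1.070×10⁵ m/s.
B = mv/(|q|r) = (3.8×10⁻²⁶)(1.070×10⁵)/((1.6×10⁻¹⁹)(0.482)) ≈ 0.0527 T.

B ≈ 0.0527 T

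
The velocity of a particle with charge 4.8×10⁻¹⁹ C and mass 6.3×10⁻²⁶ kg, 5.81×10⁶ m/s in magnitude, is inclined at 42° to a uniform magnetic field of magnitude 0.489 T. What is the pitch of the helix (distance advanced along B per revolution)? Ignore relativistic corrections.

v∥ = v cosθ = 5.81×10⁶·cos42° ≈ 4.318×10⁶ m/s.
T = 2πm/(|q|B) = 2π(6.3×10⁻²⁶)/((4.8×10⁻¹⁹)(0.489)) ≈ 1.686×10⁻⁶ s.
pitch = v∥ T = (4.318×10⁶)(1.686×10⁻⁶) ≈ 7.28 m.

p ≈ 7.28 m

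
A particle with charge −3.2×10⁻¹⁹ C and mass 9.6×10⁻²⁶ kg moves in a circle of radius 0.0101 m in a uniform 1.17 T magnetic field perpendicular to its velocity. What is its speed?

v ≈ 3.94×10⁴ m/s

From |q|vB = mv²/r, v = |q|Br/m.
v = (3.2×10⁻¹⁹)(1.17)(0.0101)/9.6×10⁻²⁶ ≈ 3.94×10⁴ m/s.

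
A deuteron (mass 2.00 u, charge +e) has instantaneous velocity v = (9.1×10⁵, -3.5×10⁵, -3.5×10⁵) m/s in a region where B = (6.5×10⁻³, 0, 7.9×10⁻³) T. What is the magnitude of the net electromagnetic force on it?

|F| ≈ 1.62×10⁻¹⁵ N

v×B = (-2770, -9460, 2280) N/C.
F = q v×B = (1.602×10⁻¹⁹ C)·(-2770, -9460, 2280) = (-4.43×10⁻¹⁶, -1.52×10⁻¹⁵, 3.64×10⁻¹⁶) N.
|F| = 1.62×10⁻¹⁵ N.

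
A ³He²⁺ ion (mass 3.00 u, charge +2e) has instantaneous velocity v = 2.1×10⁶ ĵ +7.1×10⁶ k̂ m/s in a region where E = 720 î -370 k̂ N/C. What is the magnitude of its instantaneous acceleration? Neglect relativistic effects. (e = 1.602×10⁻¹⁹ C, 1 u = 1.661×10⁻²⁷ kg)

|a| ≈ 5.21×10¹⁰ m/s²

Only an electric field acts, so F = qE = (3.204×10⁻¹⁹ C)·(720, 0, -370) = (2.31×10⁻¹⁶, 0, -1.19×10⁻¹⁶) N.
|a| = |F|/m = 2.594×10⁻¹⁶/4.983×10⁻²⁷ ≈ 5.21×10¹⁰ m/s².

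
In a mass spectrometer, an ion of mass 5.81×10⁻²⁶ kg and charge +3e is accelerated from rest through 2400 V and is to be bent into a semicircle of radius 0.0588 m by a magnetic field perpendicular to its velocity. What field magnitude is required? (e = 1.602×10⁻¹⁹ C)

v = √(2|q|V/m) = √(2·4.806×10⁻¹⁹·2400/5.81×10⁻²⁶) ≈ 1.993×10⁵ m/s.
B = mv/(|q|r) = (5.81×10⁻²⁶)(1.993×10⁵)/((4.806×10⁻¹⁹)(0.0588)) ≈ 0.410 T.

B ≈ 0.410 T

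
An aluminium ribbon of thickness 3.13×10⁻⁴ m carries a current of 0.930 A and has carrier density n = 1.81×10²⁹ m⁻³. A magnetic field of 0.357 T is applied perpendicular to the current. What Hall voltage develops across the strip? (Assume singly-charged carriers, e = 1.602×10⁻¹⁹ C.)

V_H = IB/(n e t).
V_H = (0.930)(0.357)/((1.81×10²⁹)(1.602×10⁻¹⁹)(3.13×10⁻⁴)) ≈ 3.66×10⁻⁸ V.

V_H ≈ 3.66×10⁻⁸ V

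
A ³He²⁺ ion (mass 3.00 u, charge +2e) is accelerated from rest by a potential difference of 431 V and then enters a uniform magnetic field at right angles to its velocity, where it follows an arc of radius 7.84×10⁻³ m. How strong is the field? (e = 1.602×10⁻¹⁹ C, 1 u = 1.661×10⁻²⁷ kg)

B ≈ 0.467 T

v = √(2|q|V/m) = √(2·3.204×10⁻¹⁹·431/4.983×10⁻²⁷) ≈ 2.354×10⁵ m/s.
B = mv/(|q|r) = (4.983×10⁻²⁷)(2.354×10⁵)/((3.204×10⁻¹⁹)(7.84×10⁻³)) ≈ 0.467 T.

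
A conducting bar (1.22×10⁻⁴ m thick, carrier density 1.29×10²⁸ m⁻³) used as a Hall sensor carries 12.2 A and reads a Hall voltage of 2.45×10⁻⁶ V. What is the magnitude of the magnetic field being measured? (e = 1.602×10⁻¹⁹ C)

From V_H = IB/(n e t), B = V_H n e t / I.
B = (2.45×10⁻⁶)(1.29×10²⁸)(1.602×10⁻¹⁹)(1.22×10⁻⁴)/12.2 ≈ 0.0506 T.

B ≈ 0.0506 T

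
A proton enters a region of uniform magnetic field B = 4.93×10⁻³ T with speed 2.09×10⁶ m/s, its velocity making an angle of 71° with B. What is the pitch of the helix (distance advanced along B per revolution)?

v∥ = v cosθ = 2.09×10⁶·cos71° ≈ 6.804×10⁵ m/s.
T = 2πm/(|q|B) = 2π(1.673×10⁻²⁷)/((1.602×10⁻¹⁹)(4.93×10⁻³)) ≈ 1.331×10⁻⁵ s.
pitch = v∥ T = (6.804×10⁵)(1.331×10⁻⁵) ≈ 9.06 m.

p ≈ 9.06 m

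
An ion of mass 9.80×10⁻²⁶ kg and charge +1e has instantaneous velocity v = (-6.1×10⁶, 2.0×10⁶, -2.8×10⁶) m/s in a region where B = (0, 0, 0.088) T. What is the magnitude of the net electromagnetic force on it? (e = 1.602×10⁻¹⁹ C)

v×B = (1.76×10⁵, 5.37×10⁵, 0) N/C.
F = q v×B = (1.602×10⁻¹⁹ C)·(1.76×10⁵, 5.37×10⁵, 0) = (2.82×10⁻¹⁴, 8.60×10⁻¹⁴, 0) N.
|F| = 9.05×10⁻¹⁴ N.

|F| ≈ 9.05×10⁻¹⁴ N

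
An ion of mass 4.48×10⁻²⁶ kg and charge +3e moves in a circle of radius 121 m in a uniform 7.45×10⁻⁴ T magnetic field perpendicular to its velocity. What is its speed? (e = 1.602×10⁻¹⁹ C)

From |q|vB = mv²/r, v = |q|Br/m.
v = (4.806×10⁻¹⁹)(7.45×10⁻⁴)(121)/4.48×10⁻²⁶ ≈ 9.67×10⁵ m/s.

v ≈ 9.67×10⁵ m/s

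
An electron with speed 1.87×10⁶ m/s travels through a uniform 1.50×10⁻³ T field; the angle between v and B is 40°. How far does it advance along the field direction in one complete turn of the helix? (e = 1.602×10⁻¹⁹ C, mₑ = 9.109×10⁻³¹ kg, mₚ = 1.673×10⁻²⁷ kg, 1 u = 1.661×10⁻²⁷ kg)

v∥ = v cosθ = 1.87×10⁶·cos40° ≈ 1.433×10⁶ m/s.
T = 2πm/(|q|B) = 2π(9.109×10⁻³¹)/((1.602×10⁻¹⁹)(1.50×10⁻³)) ≈ 2.382×10⁻⁸ s.
pitch = v∥ T = (1.433×10⁶)(2.382×10⁻⁸) ≈ 0.0341 m.

p ≈ 0.0341 m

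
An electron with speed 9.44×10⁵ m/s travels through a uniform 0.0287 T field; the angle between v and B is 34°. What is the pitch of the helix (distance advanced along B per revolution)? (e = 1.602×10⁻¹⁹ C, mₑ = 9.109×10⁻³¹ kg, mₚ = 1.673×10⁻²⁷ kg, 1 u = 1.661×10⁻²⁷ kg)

p ≈ 9.74×10⁻⁴ m

v∥ = v cosθ = 9.44×10⁵·cos34° ≈ 7.826×10⁵ m/s.
T = 2πm/(|q|B) = 2π(9.109×10⁻³¹)/((1.602×10⁻¹⁹)(0.0287)) ≈ 1.245×10⁻⁹ s.
pitch = v∥ T = (7.826×10⁵)(1.245×10⁻⁹) ≈ 9.74×10⁻⁴ m.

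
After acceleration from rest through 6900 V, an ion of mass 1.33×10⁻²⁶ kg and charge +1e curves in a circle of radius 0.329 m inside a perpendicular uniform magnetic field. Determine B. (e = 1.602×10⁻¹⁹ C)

B ≈ 0.103 T

v = √(2|q|V/m) = √(2·1.602×10⁻¹⁹·6900/1.33×10⁻²⁶) ≈ 4.077×10⁵ m/s.
B = mv/(|q|r) = (1.33×10⁻²⁶)(4.077×10⁵)/((1.602×10⁻¹⁹)(0.329)) ≈ 0.103 T.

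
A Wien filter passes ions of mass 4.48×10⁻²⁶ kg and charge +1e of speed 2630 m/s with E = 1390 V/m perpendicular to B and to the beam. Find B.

B = 0.529 T

Balance of forces in the selector: qE = qvB ⇒ B = E/v.
B = 1390/2630 = 0.529 T.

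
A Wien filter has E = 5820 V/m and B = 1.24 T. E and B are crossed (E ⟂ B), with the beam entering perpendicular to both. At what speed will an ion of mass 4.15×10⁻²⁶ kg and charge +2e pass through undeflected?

For undeflected motion the electric and magnetic forces balance: qE = qvB.
v = E/B = 5820/1.24 = 4690 m/s.
The result is independent of the particle's charge and mass.

v = 4690 m/s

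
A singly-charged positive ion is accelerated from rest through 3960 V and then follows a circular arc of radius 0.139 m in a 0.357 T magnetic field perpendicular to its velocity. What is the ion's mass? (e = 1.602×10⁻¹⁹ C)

Combine |q|V = ½mv² and r = mv/(|q|B): eliminate v to get m = qB²r²/(2V).
m = (1.602×10⁻¹⁹)(0.357)²(0.139)²/(2·3960) ≈ 4.98×10⁻²⁶ kg.

m ≈ 4.98×10⁻²⁶ kg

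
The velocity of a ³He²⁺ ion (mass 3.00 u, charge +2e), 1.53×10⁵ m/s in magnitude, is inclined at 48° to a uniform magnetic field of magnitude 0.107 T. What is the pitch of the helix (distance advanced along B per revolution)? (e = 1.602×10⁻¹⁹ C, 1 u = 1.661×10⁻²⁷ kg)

p ≈ 0.0935 m

v∥ = v cosθ = 1.53×10⁵·cos48° ≈ 1.024×10⁵ m/s.
T = 2πm/(|q|B) = 2π(4.983×10⁻²⁷)/((3.204×10⁻¹⁹)(0.107)) ≈ 9.133×10⁻⁷ s.
pitch = v∥ T = (1.024×10⁵)(9.133×10⁻⁷) ≈ 0.0935 m.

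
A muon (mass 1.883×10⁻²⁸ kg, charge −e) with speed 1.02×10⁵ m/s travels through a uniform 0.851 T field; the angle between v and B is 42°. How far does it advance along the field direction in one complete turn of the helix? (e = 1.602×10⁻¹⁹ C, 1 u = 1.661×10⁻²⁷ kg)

v∥ = v cosθ = 1.02×10⁵·cos42° ≈ 7.580×10⁴ m/s.
T = 2πm/(|q|B) = 2π(1.883×10⁻²⁸)/((1.602×10⁻¹⁹)(0.851)) ≈ 8.678×10⁻⁹ s.
pitch = v∥ T = (7.580×10⁴)(8.678×10⁻⁹) ≈ 6.58×10⁻⁴ m.

p ≈ 6.58×10⁻⁴ m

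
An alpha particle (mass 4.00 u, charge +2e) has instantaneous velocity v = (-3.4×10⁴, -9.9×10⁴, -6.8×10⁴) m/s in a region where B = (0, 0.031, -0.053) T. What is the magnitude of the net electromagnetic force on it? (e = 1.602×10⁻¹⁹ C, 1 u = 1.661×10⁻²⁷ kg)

|F| ≈ 2.45×10⁻¹⁵ N

v×B = (7360, -1800, -1050) N/C.
F = q v×B = (3.204×10⁻¹⁹ C)·(7360, -1800, -1050) = (2.36×10⁻¹⁵, -5.77×10⁻¹⁶, -3.38×10⁻¹⁶) N.
|F| = 2.45×10⁻¹⁵ N.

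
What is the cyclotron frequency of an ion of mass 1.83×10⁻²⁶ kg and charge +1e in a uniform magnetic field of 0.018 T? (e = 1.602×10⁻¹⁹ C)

f = |q|B/(2πm).
f = (1.602×10⁻¹⁹)(0.018)/(2π·1.83×10⁻²⁶) ≈ 2.5×10⁴ Hz.

f ≈ 2.5×10⁴ Hz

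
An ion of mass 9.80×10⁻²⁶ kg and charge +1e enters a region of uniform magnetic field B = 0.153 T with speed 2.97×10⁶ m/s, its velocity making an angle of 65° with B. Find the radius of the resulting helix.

r ≈ 10.8 m

v⊥ = v sinθ = 2.97×10⁶·sin65° ≈ 2.692×10⁶ m/s.
r = m v⊥/(|q|B) = (9.80×10⁻²⁶)(2.692×10⁶)/((1.602×10⁻¹⁹)(0.153)) ≈ 10.8 m.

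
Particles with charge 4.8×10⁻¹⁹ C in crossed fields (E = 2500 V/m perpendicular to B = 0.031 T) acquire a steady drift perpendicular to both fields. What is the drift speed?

The steady drift has the magnetic force balancing the electric force, so v_d = E/B.
v_d = 2500/0.031 = 8.1×10⁴ m/s.

v_d ≈ 8.1×10⁴ m/s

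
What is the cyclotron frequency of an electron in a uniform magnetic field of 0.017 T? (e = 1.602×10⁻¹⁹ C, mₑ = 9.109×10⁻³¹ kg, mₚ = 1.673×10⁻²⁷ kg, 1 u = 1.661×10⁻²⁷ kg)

f = |q|B/(2πm).
f = (1.602×10⁻¹⁹)(0.017)/(2π·9.109×10⁻³¹) ≈ 4.8×10⁸ Hz.

f ≈ 4.8×10⁸ Hz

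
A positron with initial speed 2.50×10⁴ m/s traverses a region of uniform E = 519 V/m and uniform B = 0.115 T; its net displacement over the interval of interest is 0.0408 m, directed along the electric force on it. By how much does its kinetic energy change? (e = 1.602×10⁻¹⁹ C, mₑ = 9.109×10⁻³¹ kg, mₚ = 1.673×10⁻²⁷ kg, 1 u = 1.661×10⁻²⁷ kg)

ΔKE ≈ 3.39×10⁻¹⁸ J

The magnetic force is always ⟂ v and does no work; only the electric force changes KE.
ΔKE = F_E · d = |q|E d = (1.602×10⁻¹⁹)(519)(0.0408) ≈ 3.39×10⁻¹⁸ J.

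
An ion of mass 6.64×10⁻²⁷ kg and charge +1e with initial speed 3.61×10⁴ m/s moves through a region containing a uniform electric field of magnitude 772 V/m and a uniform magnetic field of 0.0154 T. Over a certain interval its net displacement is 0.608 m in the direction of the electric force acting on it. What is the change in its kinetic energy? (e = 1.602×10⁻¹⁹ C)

ΔKE ≈ 7.52×10⁻¹⁷ J

The magnetic force is always ⟂ v and does no work; only the electric force changes KE.
ΔKE = F_E · d = |q|E d = (1.602×10⁻¹⁹)(772)(0.608) ≈ 7.52×10⁻¹⁷ J.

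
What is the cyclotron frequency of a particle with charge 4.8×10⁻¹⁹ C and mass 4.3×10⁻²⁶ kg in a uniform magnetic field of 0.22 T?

f = |q|B/(2πm).
f = (4.8×10⁻¹⁹)(0.22)/(2π·4.3×10⁻²⁶) ≈ 3.9×10⁵ Hz.

f ≈ 3.9×10⁵ Hz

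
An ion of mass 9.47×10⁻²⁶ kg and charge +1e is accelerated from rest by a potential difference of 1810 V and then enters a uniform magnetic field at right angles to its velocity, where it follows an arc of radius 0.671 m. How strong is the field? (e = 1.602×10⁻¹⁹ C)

v = √(2|q|V/m) = √(2·1.602×10⁻¹⁹·1810/9.47×10⁻²⁶) ≈ 7.825×10⁴ m/s.
B = mv/(|q|r) = (9.47×10⁻²⁶)(7.825×10⁴)/((1.602×10⁻¹⁹)(0.671)) ≈ 0.0689 T.

B ≈ 0.0689 T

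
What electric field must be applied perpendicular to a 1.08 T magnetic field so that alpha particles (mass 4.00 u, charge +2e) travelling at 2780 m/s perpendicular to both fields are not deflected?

For straight-line motion qE = qvB, so E = vB.
E = 2780 × 1.08 = 3000 V/m.

E = 3000 V/m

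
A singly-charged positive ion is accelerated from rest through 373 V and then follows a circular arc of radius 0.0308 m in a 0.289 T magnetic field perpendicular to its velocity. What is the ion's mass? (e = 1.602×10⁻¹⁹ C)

m ≈ 1.70×10⁻²⁶ kg

Combine |q|V = ½mv² and r = mv/(|q|B): eliminate v to get m = qB²r²/(2V).
m = (1.602×10⁻¹⁹)(0.289)²(0.0308)²/(2·373) ≈ 1.70×10⁻²⁶ kg.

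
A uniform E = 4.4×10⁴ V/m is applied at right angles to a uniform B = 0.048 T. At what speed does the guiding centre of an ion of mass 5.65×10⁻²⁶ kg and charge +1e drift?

In crossed fields the guiding centre drifts at v_d = |E×B|/B² = E/B, independent of charge and mass.
v_d = 4.4×10⁴/0.048 = 9.2×10⁵ m/s.

v_d ≈ 9.2×10⁵ m/s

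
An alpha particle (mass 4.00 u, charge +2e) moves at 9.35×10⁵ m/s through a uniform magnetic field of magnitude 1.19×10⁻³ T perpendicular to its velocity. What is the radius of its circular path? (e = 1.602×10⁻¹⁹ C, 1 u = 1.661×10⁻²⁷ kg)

The magnetic force provides the centripetal force: |q|vB = mv²/r.
r = mv/(|q|B) = (6.644×10⁻²⁷)(9.35×10⁵)/((3.204×10⁻¹⁹)(1.19×10⁻³)) ≈ 16.3 m.

r ≈ 16.3 m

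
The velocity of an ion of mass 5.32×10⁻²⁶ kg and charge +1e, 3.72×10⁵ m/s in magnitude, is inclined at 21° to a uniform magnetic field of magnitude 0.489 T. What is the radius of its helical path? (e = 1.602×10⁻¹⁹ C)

v⊥ = v sinθ = 3.72×10⁵·sin21° ≈ 1.333×10⁵ m/s.
r = m v⊥/(|q|B) = (5.32×10⁻²⁶)(1.333×10⁵)/((1.602×10⁻¹⁹)(0.489)) ≈ 0.0905 m.

r ≈ 0.0905 m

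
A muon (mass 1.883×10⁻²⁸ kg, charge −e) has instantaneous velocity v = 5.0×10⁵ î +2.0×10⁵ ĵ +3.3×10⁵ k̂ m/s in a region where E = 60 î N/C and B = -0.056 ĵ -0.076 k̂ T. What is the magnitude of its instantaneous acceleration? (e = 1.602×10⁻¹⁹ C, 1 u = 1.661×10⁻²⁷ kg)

v×B = (3280, 3.80×10⁴, -2.80×10⁴) N/C.
E + v×B = (3340, 3.80×10⁴, -2.80×10⁴) N/C.
F = q(E + v×B) = (−1.602×10⁻¹⁹ C)·(3340, 3.80×10⁴, -2.80×10⁴) = (-5.35×10⁻¹⁶, -6.09×10⁻¹⁵, 4.49×10⁻¹⁵) N.
|a| = |F|/m = 7.581×10⁻¹⁵/1.883×10⁻²⁸ ≈ 4.03×10¹³ m/s².

|a| ≈ 4.03×10¹³ m/s²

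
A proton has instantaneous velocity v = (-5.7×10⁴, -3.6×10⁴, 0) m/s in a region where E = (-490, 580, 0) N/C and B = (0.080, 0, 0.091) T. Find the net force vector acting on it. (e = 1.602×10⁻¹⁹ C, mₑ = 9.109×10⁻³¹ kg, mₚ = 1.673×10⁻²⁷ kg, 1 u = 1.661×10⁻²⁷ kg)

v×B = (-3280, 5190, 2880) N/C.
E + v×B = (-3770, 5770, 2880) N/C.
F = q(E + v×B) = (1.602×10⁻¹⁹ C)·(-3770, 5770, 2880) = (-6.03×10⁻¹⁶, 9.24×10⁻¹⁶, 4.61×10⁻¹⁶) N.

F ≈ (-6.03×10⁻¹⁶, 9.24×10⁻¹⁶, 4.61×10⁻¹⁶) N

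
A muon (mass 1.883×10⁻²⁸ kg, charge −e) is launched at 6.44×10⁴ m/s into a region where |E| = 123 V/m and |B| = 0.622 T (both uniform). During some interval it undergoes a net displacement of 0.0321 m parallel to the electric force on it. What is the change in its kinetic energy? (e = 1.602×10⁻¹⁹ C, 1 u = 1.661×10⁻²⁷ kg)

The magnetic force is always ⟂ v and does no work; only the electric force changes KE.
ΔKE = F_E · d = |q|E d = (1.602×10⁻¹⁹)(123)(0.0321) ≈ 6.33×10⁻¹⁹ J.

ΔKE ≈ 6.33×10⁻¹⁹ J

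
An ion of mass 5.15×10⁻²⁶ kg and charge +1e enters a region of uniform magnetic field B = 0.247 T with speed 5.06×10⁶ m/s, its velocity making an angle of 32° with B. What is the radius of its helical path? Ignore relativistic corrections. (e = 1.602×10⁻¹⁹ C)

v⊥ = v sinθ = 5.06×10⁶·sin32° ≈ 2.681×10⁶ m/s.
r = m v⊥/(|q|B) = (5.15×10⁻²⁶)(2.681×10⁶)/((1.602×10⁻¹⁹)(0.247)) ≈ 3.49 m.

r ≈ 3.49 m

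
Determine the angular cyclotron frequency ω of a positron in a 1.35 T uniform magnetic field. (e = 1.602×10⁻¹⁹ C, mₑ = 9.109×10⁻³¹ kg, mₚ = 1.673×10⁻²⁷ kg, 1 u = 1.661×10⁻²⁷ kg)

ω ≈ 2.37×10¹¹ rad/s

ω = |q|B/m.
ω = (1.602×10⁻¹⁹)(1.35)/9.109×10⁻³¹ ≈ 2.37×10¹¹ rad/s.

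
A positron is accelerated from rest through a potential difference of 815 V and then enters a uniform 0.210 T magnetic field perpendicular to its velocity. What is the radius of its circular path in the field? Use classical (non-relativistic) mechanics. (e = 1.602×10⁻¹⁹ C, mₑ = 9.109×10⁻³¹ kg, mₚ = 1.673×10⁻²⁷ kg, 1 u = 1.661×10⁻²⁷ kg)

r ≈ 4.58×10⁻⁴ m

Acceleration: |q|V = ½mv² ⇒ v = √(2|q|V/m) = √(2·1.602×10⁻¹⁹·815/9.109×10⁻³¹) ≈ 1.693×10⁷ m/s.
In the field: r = mv/(|q|B) = (9.109×10⁻³¹)(1.693×10⁷)/((1.602×10⁻¹⁹)(0.210)) ≈ 4.58×10⁻⁴ m.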